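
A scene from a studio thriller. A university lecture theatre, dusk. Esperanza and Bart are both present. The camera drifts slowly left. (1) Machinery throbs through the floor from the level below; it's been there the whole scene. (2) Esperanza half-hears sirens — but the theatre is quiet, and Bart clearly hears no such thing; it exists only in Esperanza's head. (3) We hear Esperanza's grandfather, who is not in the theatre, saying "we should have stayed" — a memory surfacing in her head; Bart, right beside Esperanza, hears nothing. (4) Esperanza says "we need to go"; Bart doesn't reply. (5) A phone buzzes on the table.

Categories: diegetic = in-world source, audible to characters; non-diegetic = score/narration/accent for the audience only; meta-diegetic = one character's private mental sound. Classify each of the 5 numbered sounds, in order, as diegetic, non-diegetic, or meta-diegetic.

Sound (1): ambient/room sound belonging to the story's physical space, so diegetic.
(2) subjective to Esperanza: the theatre is silent and Bart hears nothing → meta-diegetic.
(3) a remembered line, private to Esperanza — not present in the room, not audible to Bart → meta-diegetic.
(4) is diegetic: spoken by a character present in the story world.
(5) an in-world source (a phone); characters could hear it → diegetic.

diegetic, meta-diegetic, meta-diegetic, diegetic, diegetic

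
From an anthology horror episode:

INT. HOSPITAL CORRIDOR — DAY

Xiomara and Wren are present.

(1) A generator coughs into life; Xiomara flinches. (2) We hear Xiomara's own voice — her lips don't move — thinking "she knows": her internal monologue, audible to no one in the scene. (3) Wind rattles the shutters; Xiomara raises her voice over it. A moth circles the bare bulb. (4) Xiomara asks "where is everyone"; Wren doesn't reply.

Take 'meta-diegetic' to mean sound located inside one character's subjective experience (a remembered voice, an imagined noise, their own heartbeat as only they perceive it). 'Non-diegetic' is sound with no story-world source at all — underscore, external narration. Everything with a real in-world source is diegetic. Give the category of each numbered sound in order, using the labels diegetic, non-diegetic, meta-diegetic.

diegetic, meta-diegetic, diegetic, diegetic

(1) is diegetic: a generator is a real object/event in the scene's world.
(2) is meta-diegetic: Xiomara's thought-voice: a private mental sound no other character can hear.
(3) is diegetic: it's the actual ambient sound of the location.
(4) Xiomara is a character speaking aloud in the scene → diegetic.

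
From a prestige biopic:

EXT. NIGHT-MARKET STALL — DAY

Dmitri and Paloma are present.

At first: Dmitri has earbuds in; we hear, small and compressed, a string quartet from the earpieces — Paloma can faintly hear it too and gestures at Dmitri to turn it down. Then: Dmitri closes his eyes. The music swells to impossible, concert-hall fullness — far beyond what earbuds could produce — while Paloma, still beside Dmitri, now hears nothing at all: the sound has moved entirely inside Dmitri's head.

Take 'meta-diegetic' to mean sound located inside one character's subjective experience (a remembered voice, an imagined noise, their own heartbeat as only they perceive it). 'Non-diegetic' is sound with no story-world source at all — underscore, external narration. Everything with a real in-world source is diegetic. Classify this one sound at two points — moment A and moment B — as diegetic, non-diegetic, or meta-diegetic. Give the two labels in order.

Moment A: the earbuds are a physical source both characters can hear → diegetic.
Moment B: the music now exists only as Dmitri's subjective experience; Paloma can no longer hear it → meta-diegetic.

diegetic, meta-diegetic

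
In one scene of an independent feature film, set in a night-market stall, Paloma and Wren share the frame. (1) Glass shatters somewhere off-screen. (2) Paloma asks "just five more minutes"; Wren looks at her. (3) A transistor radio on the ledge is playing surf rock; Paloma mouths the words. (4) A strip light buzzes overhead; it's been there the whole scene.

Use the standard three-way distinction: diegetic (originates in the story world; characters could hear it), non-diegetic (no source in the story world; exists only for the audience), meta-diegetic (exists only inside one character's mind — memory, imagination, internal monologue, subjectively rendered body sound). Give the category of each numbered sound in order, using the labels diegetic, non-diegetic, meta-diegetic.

diegetic, diegetic, diegetic, diegetic

Sound (1): the sound comes from glass physically present in the location, so diegetic.
Sound (2): Paloma is a character speaking aloud in the scene, so diegetic.
Sound (3): source music from a transistor radio, which exists in the story world, so diegetic.
(4) ambient/room sound belonging to the story's physical space → diegetic.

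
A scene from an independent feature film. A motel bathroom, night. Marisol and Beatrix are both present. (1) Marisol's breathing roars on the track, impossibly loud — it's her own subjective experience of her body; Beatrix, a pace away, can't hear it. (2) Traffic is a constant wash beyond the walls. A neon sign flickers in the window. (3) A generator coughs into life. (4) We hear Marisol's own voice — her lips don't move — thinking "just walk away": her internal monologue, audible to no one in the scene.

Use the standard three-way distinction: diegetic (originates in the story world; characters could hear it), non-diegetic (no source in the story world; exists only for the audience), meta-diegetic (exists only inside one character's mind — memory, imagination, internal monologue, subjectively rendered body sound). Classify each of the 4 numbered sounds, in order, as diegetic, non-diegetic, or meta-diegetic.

(1) it's Marisol's internal bodily sensation rendered as sound; only Marisol 'hears' it → meta-diegetic.
(2) is diegetic: traffic is part of the location's real environment.
(3) an in-world source (a generator); characters could hear it → diegetic.
Sound (4): internal monologue — inside Marisol's mind, not spoken into the scene, so meta-diegetic.

meta-diegetic, diegetic, diegetic, meta-diegetic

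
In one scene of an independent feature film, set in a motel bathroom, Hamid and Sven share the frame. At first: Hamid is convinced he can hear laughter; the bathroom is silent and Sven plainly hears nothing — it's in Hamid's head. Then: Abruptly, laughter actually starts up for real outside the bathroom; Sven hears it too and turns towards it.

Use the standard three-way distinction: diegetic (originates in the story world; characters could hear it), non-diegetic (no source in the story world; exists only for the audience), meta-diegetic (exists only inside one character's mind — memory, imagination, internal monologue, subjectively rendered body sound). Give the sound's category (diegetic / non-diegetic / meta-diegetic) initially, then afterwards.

meta-diegetic, diegetic

Initially: only Hamid 'hears' it — imagined, in his mind → meta-diegetic.
Afterwards: now there's a real external source and Sven hears it too — in the story world → diegetic.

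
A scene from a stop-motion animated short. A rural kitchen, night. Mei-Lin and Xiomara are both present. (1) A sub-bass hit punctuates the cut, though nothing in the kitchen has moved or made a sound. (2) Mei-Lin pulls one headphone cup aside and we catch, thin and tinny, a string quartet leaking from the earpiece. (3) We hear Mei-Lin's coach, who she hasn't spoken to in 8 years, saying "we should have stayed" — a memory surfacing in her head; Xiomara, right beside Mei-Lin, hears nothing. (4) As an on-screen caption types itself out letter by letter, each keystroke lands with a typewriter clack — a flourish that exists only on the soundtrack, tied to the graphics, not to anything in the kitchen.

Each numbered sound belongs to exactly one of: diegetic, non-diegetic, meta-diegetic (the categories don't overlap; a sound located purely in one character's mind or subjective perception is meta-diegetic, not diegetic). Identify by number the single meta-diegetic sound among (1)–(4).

(1) it's a sound-design accent with no in-world source; no one in the scene can hear it → non-diegetic.
(2) it's leaking from a physical pair of headphones in the scene → diegetic.
(3) it's Mei-Lin's recollection rendered as sound; the other character can't hear it → meta-diegetic.
(4) it accompanies on-screen graphics, not anything inside the story world → non-diegetic.
Only (3) is meta-diegetic.

3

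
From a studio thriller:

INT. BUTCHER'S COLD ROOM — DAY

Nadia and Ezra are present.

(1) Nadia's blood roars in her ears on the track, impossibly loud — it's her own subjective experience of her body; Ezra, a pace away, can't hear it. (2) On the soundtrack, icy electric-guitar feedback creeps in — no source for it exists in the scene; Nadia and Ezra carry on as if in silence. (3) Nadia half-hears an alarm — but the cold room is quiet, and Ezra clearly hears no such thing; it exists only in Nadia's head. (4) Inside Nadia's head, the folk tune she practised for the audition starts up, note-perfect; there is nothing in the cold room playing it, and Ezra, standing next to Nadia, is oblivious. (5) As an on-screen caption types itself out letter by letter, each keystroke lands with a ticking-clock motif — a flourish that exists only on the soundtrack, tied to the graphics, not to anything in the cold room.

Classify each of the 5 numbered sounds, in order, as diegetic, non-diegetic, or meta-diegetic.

Sound (1): a subjective body sound — Nadia's private perception, inaudible to Ezra, so meta-diegetic.
(2) is non-diegetic: nothing in the cold room produces it and the characters don't hear it — pure soundtrack.
(3) is meta-diegetic: the sound is imagined by Nadia; nothing in the story world is producing it and Ezra can't hear it.
Sound (4): remembered music, private to Nadia — Ezra is oblivious because it isn't in the room, so meta-diegetic.
Sound (5): it accompanies on-screen graphics, not anything inside the story world, so non-diegetic.

meta-diegetic, non-diegetic, meta-diegetic, meta-diegetic, non-diegetic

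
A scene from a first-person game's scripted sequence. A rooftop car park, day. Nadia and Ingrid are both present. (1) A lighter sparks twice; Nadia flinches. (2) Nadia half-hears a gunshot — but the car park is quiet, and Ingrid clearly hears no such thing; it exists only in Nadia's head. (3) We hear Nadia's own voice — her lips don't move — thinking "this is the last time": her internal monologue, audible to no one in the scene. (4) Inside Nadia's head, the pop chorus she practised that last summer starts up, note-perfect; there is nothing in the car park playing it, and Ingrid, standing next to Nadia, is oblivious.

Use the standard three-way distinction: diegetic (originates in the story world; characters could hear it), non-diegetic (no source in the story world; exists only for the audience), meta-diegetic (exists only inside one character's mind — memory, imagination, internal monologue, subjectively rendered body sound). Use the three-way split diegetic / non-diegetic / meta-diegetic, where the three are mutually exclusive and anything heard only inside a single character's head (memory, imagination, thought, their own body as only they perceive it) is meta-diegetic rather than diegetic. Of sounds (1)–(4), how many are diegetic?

1

(1) an in-world source (a lighter); characters could hear it → diegetic.
(2) is meta-diegetic: Nadia alone 'hears' it — an imagined sound, not present in the space.
(3) internal monologue — inside Nadia's mind, not spoken into the scene → meta-diegetic.
(4) is meta-diegetic: remembered music, private to Nadia — Ingrid is oblivious because it isn't in the room.
Diegetic: (1) — that's 1.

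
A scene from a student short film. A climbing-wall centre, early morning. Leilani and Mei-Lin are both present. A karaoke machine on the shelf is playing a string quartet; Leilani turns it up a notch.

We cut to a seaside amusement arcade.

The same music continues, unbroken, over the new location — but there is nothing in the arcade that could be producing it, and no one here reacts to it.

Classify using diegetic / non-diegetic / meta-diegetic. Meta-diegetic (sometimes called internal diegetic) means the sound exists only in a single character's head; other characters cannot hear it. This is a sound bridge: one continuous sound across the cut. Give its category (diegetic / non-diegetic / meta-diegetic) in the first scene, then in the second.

diegetic, non-diegetic

Scene one: a karaoke machine is an on-screen source and Leilani reacts to it → diegetic.
Scene two: there is no source in the arcade and no one hears it — it's now underscore → non-diegetic.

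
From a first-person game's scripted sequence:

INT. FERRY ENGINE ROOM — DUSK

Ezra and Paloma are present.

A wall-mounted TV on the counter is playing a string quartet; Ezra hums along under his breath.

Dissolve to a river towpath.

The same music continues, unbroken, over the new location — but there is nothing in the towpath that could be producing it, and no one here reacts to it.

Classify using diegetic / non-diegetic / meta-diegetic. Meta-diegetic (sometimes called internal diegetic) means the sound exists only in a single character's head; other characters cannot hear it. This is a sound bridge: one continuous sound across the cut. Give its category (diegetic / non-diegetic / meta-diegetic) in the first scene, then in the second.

diegetic, non-diegetic

Scene one: a wall-mounted TV is an on-screen source and Ezra reacts to it → diegetic.
Scene two: there is no source in the towpath and no one hears it — it's now underscore → non-diegetic.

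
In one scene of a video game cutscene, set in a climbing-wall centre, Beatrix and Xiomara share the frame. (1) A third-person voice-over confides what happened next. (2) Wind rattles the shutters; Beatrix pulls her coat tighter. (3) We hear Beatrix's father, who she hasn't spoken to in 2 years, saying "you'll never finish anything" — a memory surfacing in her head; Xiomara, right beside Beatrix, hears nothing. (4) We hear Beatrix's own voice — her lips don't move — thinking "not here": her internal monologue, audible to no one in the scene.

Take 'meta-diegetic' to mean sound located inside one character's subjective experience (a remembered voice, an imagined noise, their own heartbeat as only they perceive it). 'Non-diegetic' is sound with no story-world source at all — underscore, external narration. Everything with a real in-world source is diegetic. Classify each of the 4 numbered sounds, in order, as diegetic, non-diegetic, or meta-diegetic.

(1) the narrator exists outside the story world, addressing only the audience → non-diegetic.
(2) is diegetic: ambient/room sound belonging to the story's physical space.
Sound (3): it's Beatrix's recollection rendered as sound; the other character can't hear it, so meta-diegetic.
(4) it's Beatrix's unspoken thought, heard only by the audience via her subjectivity → meta-diegetic.

non-diegetic, diegetic, meta-diegetic, meta-diegetic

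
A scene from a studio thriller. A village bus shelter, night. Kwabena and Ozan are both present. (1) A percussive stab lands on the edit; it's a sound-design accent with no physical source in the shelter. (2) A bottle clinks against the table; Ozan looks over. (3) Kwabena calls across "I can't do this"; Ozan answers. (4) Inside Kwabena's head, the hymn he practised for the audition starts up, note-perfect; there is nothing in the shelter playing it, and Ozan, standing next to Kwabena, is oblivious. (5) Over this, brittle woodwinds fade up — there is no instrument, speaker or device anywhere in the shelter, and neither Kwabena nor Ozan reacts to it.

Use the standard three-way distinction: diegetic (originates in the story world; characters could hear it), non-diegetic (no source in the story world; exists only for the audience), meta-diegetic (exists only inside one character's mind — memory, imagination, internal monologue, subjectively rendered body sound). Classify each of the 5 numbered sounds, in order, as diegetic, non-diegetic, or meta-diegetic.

non-diegetic, diegetic, diegetic, meta-diegetic, non-diegetic

Sound (1): it's a sound-design accent with no in-world source; no one in the scene can hear it, so non-diegetic.
(2) an in-world source (a bottle); characters could hear it → diegetic.
(3) is diegetic: spoken by a character present in the story world.
(4) is meta-diegetic: it lives in Kwabena's subjectivity, not in the shelter.
Sound (5): score with no on-screen or off-screen source; it exists for the audience alone, so non-diegetic.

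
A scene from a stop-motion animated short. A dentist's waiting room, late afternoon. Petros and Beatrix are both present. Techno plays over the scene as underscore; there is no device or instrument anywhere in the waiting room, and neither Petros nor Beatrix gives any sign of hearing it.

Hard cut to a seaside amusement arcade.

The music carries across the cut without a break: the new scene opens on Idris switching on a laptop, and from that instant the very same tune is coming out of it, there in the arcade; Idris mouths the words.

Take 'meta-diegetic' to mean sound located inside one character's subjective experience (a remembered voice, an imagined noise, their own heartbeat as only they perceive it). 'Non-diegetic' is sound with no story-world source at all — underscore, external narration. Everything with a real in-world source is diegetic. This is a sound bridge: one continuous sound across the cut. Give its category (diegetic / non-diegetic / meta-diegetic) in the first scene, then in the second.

non-diegetic, diegetic

Scene one: there's no in-world source anywhere and no character hears it — underscore for the audience only → non-diegetic.
Scene two: once Idris turns on a laptop, the music has a real source in the story world and Idris reacts to it → diegetic.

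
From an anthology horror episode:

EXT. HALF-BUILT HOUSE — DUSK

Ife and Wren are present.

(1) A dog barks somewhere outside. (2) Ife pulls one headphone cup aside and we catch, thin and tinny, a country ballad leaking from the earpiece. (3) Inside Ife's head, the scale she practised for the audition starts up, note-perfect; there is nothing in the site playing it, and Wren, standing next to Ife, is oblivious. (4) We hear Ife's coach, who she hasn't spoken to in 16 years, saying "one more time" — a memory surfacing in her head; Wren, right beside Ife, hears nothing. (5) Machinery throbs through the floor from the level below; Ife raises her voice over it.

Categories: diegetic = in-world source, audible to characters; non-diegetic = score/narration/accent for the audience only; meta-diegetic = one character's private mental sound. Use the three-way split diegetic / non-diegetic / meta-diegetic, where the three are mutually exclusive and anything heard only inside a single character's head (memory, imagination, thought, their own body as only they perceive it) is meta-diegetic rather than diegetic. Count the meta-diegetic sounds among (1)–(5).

Sound (1): an in-world source (a dog); characters could hear it, so diegetic.
(2) is diegetic: it's leaking from a physical pair of headphones in the scene.
(3) is meta-diegetic: it lives in Ife's subjectivity, not in the site.
(4) is meta-diegetic: it's Ife's recollection rendered as sound; the other character can't hear it.
Sound (5): ambient/room sound belonging to the story's physical space, so diegetic.
Meta-diegetic: (3), (4) — that's 2.

2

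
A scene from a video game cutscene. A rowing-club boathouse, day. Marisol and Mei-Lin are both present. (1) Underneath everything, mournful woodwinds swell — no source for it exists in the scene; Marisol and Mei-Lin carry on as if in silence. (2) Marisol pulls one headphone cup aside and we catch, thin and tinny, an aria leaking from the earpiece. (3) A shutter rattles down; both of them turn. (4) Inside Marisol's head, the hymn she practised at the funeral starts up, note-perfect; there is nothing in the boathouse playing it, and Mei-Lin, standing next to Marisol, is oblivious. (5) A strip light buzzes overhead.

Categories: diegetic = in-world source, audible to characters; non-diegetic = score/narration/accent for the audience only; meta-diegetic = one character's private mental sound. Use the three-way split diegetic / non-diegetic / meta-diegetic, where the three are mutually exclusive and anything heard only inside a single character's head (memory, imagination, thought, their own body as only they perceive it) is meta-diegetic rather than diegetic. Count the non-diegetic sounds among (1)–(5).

Sound (1): it has no source in the story world and no character can hear it — it's underscore, so non-diegetic.
Sound (2): it's leaking from a physical pair of headphones in the scene, so diegetic.
(3) the sound comes from a shutter physically present in the location → diegetic.
(4) it lives in Marisol's subjectivity, not in the boathouse → meta-diegetic.
(5) it's the actual ambient sound of the location → diegetic.
So 1 of the 5 is non-diegetic: (1).

1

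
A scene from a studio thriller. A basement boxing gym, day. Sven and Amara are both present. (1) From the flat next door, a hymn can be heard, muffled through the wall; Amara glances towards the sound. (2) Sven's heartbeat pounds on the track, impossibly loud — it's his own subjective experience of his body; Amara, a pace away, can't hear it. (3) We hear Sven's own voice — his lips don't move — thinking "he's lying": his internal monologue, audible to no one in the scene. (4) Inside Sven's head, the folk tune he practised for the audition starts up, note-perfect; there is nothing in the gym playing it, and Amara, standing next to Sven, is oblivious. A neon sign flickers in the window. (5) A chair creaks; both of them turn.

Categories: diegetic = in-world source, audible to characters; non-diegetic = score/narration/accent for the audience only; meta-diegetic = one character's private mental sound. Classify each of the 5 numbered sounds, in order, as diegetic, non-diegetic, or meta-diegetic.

diegetic, meta-diegetic, meta-diegetic, meta-diegetic, diegetic

(1) is diegetic: it's coming from the flat next door — a location within the story world — and Amara reacts.
Sound (2): point-of-audition from inside Sven's body; not a sound in the room, so meta-diegetic.
(3) is meta-diegetic: it's Sven's unspoken thought, heard only by the audience via his subjectivity.
(4) the music is a memory playing inside Sven's mind alone; no real-world source, Amara can't hear it → meta-diegetic.
Sound (5): a chair is a real object/event in the scene's world, so diegetic.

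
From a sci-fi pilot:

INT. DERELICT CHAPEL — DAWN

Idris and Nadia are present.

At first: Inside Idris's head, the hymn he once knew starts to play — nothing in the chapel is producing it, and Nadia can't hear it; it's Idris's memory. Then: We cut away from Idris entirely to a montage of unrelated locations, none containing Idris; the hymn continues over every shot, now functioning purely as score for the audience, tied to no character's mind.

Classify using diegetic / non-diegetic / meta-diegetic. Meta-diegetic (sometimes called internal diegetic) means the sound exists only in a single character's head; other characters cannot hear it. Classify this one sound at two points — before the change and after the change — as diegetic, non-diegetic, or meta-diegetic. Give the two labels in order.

meta-diegetic, non-diegetic

Before the change: the music lives inside Idris's mind alone; Nadia can't hear it → meta-diegetic.
After the change: once it plays over shots Idris isn't in, detached from any character's subjectivity, it's conventional underscore → non-diegetic.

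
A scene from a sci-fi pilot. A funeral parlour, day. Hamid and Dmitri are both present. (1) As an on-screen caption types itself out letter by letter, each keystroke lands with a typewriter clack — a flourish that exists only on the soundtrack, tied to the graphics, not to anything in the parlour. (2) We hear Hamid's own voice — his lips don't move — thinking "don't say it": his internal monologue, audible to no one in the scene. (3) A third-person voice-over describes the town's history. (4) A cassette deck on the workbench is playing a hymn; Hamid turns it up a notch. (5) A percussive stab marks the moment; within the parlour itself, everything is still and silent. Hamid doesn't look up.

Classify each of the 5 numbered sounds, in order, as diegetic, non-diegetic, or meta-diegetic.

(1) it accompanies on-screen graphics, not anything inside the story world → non-diegetic.
Sound (2): Hamid's thought-voice: a private mental sound no other character can hear, so meta-diegetic.
Sound (3): the narrator exists outside the story world, addressing only the audience, so non-diegetic.
Sound (4): the music comes from an on-screen device that Hamid responds to, so diegetic.
(5) an editorial stinger — it belongs to the cut, not the story world → non-diegetic.

non-diegetic, meta-diegetic, non-diegetic, diegetic, non-diegetic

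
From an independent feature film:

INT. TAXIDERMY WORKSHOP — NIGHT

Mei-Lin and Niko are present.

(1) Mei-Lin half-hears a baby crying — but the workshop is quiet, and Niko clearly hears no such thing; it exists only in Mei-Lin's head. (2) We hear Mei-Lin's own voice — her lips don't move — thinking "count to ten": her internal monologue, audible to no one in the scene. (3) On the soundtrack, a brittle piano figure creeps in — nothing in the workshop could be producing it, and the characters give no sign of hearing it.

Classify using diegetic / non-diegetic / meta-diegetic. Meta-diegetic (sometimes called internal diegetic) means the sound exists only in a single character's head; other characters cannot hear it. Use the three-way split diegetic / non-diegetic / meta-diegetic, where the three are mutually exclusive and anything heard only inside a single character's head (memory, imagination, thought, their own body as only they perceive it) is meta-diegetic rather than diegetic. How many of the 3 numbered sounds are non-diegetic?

1

(1) is meta-diegetic: Mei-Lin alone 'hears' it — an imagined sound, not present in the space.
Sound (2): Mei-Lin's thought-voice: a private mental sound no other character can hear, so meta-diegetic.
(3) it has no source in the story world and no character can hear it — it's underscore → non-diegetic.
Non-diegetic: (3) — that's 1.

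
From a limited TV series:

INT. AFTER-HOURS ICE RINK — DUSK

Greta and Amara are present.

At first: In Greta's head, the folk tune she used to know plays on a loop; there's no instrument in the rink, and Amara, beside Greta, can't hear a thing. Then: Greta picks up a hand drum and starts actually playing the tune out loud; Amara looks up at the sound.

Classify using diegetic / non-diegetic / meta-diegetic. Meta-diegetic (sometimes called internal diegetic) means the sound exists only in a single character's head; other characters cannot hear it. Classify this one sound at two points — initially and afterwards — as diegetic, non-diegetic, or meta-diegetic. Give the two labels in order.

meta-diegetic, diegetic

Initially: the tune exists only as Greta's private memory; Amara can't hear it → meta-diegetic.
Afterwards: Greta is now producing it live on a hand drum, in the room, and Amara hears it → diegetic.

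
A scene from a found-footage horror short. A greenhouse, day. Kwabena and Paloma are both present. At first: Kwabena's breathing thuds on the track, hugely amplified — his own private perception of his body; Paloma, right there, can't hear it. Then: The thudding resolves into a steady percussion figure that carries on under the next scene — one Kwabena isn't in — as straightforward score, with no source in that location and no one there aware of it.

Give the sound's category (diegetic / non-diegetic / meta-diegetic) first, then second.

meta-diegetic, non-diegetic

First: it's Kwabena's subjective body sound, inaudible to Paloma → meta-diegetic.
Second: detached from Kwabena and playing as sourceless score over a scene he isn't in — for the audience only → non-diegetic.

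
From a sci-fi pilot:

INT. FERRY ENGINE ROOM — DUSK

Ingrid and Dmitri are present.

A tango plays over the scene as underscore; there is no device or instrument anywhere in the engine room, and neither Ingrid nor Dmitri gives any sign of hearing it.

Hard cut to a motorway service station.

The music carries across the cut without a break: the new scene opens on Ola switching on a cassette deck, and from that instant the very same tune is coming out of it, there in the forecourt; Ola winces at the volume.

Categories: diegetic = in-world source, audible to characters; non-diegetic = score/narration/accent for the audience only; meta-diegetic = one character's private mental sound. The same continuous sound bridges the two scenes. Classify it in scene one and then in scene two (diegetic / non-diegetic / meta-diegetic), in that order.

non-diegetic, diegetic

Scene one: there's no in-world source anywhere and no character hears it — underscore for the audience only → non-diegetic.
Scene two: once Ola turns on a cassette deck, the music has a real source in the story world and Ola reacts to it → diegetic.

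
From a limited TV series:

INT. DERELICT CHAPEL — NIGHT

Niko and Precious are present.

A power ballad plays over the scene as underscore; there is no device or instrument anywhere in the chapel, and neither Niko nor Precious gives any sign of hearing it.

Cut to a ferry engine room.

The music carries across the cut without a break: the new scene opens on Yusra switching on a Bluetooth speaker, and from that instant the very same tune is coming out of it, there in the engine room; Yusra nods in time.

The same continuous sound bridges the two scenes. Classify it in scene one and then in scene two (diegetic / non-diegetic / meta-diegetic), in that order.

non-diegetic, diegetic

Scene one: there's no in-world source anywhere and no character hears it — underscore for the audience only → non-diegetic.
Scene two: once Yusra turns on a Bluetooth speaker, the music has a real source in the story world and Yusra reacts to it → diegetic.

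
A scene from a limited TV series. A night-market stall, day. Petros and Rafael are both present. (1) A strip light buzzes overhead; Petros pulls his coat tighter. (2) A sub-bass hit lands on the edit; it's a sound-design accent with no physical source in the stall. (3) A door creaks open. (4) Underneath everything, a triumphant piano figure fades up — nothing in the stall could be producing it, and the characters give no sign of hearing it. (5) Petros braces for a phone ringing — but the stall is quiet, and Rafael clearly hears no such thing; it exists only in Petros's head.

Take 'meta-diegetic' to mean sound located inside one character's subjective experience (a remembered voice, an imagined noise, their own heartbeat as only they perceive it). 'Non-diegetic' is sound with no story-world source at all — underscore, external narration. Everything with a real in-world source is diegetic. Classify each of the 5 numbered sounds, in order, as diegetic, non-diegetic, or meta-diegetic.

diegetic, non-diegetic, diegetic, non-diegetic, meta-diegetic

(1) ambient/room sound belonging to the story's physical space → diegetic.
Sound (2): an editorial stinger — it belongs to the cut, not the story world, so non-diegetic.
Sound (3): the sound comes from a door physically present in the location, so diegetic.
Sound (4): score with no on-screen or off-screen source; it exists for the audience alone, so non-diegetic.
(5) is meta-diegetic: the sound is imagined by Petros; nothing in the story world is producing it and Rafael can't hear it.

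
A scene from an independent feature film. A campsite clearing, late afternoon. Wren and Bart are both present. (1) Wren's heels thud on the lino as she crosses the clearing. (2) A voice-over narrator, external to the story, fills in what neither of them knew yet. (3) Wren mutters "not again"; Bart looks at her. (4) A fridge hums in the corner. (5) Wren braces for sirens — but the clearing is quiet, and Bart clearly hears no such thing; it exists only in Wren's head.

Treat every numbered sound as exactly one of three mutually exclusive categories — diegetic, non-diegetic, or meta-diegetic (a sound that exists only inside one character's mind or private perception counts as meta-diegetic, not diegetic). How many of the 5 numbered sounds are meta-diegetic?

1

(1) a character's body making contact with the set — an in-world sound → diegetic.
(2) is non-diegetic: the narrator exists outside the story world, addressing only the audience.
(3) Wren is a character speaking aloud in the scene → diegetic.
Sound (4): it's the actual ambient sound of the location, so diegetic.
Sound (5): subjective to Wren: the clearing is silent and Bart hears nothing, so meta-diegetic.
Meta-diegetic: (5) — that's 1.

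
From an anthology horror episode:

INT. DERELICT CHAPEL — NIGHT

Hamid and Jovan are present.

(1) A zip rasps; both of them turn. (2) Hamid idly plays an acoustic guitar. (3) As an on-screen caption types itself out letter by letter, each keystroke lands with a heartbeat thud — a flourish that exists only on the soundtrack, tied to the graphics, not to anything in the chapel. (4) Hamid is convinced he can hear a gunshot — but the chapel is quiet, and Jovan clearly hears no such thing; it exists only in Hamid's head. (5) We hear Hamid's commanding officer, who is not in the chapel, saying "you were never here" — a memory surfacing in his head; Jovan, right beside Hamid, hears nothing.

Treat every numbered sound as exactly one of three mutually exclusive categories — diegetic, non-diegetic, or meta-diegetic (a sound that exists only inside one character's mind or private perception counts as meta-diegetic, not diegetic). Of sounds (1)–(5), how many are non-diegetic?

1

Sound (1): a zip is a real object/event in the scene's world, so diegetic.
(2) is diegetic: the instrument and the performer are both in the scene.
(3) sound married to a title/caption — outside the diegesis by definition → non-diegetic.
(4) the sound is imagined by Hamid; nothing in the story world is producing it and Jovan can't hear it → meta-diegetic.
Sound (5): a remembered line, private to Hamid — not present in the room, not audible to Jovan, so meta-diegetic.
So 1 of the 5 is non-diegetic: (3).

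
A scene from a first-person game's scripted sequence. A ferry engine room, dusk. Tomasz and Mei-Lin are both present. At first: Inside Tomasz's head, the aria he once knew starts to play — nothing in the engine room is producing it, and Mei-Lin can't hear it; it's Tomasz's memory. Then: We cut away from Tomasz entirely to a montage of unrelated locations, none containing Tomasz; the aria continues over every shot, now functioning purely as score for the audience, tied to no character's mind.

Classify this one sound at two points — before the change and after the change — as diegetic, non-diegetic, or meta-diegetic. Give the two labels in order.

meta-diegetic, non-diegetic

Before the change: the music lives inside Tomasz's mind alone; Mei-Lin can't hear it → meta-diegetic.
After the change: once it plays over shots Tomasz isn't in, detached from any character's subjectivity, it's conventional underscore → non-diegetic.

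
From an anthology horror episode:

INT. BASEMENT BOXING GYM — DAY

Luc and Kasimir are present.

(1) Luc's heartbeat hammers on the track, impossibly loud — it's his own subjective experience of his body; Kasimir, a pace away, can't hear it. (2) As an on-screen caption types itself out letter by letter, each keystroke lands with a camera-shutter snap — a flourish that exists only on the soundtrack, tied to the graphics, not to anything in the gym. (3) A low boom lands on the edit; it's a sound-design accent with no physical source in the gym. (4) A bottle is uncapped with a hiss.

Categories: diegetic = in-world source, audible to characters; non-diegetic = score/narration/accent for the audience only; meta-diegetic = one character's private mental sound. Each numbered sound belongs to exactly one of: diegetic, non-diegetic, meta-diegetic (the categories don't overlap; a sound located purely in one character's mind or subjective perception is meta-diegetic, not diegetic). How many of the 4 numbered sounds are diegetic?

1

(1) point-of-audition from inside Luc's body; not a sound in the room → meta-diegetic.
(2) is non-diegetic: sound married to a title/caption — outside the diegesis by definition.
(3) is non-diegetic: an editorial stinger — it belongs to the cut, not the story world.
(4) an in-world source (a bottle); characters could hear it → diegetic.
So 1 of the 4 is diegetic: (4).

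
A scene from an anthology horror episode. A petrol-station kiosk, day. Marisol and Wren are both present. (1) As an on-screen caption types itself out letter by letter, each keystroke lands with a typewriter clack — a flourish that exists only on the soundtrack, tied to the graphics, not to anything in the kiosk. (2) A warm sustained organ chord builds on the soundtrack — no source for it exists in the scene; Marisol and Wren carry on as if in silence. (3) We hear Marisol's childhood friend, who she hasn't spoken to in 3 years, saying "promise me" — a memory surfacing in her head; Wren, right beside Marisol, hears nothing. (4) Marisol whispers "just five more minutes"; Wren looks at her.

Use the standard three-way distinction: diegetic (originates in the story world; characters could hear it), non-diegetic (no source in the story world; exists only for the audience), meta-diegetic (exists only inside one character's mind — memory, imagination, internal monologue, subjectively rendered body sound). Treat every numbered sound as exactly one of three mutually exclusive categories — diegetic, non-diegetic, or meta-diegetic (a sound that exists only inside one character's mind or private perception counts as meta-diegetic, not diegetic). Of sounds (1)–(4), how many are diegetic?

1

Sound (1): the caption isn't part of the story world, so neither is the sound tied to it, so non-diegetic.
(2) score with no on-screen or off-screen source; it exists for the audience alone → non-diegetic.
(3) is meta-diegetic: a remembered line, private to Marisol — not present in the room, not audible to Wren.
Sound (4): Marisol is a character speaking aloud in the scene, so diegetic.
Diegetic: (4) — that's 1.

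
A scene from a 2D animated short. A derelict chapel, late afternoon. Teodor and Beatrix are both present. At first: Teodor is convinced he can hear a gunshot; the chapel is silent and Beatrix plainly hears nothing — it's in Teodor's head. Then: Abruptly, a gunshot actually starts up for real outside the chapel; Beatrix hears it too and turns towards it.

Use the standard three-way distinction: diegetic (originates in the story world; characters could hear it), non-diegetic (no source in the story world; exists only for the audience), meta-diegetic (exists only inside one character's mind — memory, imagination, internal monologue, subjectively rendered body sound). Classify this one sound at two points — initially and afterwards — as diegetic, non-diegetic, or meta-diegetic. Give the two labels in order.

Initially: only Teodor 'hears' it — imagined, in his mind → meta-diegetic.
Afterwards: now there's a real external source and Beatrix hears it too — in the story world → diegetic.

meta-diegetic, diegetic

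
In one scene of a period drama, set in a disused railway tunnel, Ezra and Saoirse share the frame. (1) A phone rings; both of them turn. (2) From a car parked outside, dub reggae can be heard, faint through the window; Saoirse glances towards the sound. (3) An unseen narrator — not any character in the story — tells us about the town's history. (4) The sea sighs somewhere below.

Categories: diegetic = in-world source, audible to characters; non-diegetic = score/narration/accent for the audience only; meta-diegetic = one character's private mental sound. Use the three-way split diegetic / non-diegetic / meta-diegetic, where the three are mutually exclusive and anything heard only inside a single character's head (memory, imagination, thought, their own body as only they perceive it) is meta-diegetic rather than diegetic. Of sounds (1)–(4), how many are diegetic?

Sound (1): a phone is a real object/event in the scene's world, so diegetic.
(2) off-screen diegetic: the source is out of frame but still in the story's space → diegetic.
(3) external voice-over — not a character, not heard by anyone in the scene → non-diegetic.
(4) the sea is part of the location's real environment → diegetic.
So 3 of the 4 are diegetic: (1), (2), (4).

3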